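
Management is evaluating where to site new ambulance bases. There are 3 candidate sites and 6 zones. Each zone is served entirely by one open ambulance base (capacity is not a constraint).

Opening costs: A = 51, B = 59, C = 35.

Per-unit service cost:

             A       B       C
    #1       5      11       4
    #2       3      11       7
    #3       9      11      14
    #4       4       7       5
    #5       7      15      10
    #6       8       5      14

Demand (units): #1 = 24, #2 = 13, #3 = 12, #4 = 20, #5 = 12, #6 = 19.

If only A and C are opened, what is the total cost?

Total cost: 645

Each zone is assigned to its cheapest site among the open ones.
{A, C}: #1→C 4·24=96, #2→A 3·13=39, #3→A 9·12=108, #4→A 4·20=80, #5→A 7·12=84, #6→A 8·19=152. Service 559; fixed 86; total 645.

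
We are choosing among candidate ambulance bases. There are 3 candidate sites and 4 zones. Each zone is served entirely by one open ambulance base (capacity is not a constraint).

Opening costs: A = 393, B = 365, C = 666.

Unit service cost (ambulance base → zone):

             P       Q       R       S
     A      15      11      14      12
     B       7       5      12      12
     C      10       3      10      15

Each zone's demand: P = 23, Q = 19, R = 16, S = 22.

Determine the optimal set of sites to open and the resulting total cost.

Open B only; minimum total cost 1077.

For any fixed open set, each zone goes to its cheapest open site; total = fixed + service.
{B}: P→B 7·23=161, Q→B 5·19=95, R→B 12·16=192, S→B 12·22=264. Service 712; fixed 365; total 1077.
{A}: service 1042 + fixed 393 = 1435
{C}: service 777 + fixed 666 = 1443
{A, B, C}: service 642 + fixed 1424 = 2066
No other subset beats 1077.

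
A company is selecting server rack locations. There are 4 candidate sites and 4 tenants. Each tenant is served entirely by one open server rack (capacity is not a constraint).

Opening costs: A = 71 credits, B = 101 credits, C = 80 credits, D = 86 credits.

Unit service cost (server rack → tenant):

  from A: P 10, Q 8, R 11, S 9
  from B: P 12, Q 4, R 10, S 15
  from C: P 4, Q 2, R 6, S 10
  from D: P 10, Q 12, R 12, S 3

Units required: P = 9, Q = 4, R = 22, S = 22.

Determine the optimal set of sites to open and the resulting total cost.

For any fixed open set, each tenant goes to its cheapest open site; total = fixed + service.
{C, D}: P→C 4·9=36, Q→C 2·4=8, R→C 6·22=132, S→D 3·22=66. Service 242; fixed 166; total 408.
{C}: service 396 + fixed 80 = 476
{A, C, D}: P→C 4·9=36, Q→C 2·4=8, R→C 6·22=132, S→D 3·22=66. Service 242; fixed 237; total 479.
{A, B, C, D}: service 242 + fixed 338 = 580
No other subset beats 408.

Open C and D; minimum total cost 408.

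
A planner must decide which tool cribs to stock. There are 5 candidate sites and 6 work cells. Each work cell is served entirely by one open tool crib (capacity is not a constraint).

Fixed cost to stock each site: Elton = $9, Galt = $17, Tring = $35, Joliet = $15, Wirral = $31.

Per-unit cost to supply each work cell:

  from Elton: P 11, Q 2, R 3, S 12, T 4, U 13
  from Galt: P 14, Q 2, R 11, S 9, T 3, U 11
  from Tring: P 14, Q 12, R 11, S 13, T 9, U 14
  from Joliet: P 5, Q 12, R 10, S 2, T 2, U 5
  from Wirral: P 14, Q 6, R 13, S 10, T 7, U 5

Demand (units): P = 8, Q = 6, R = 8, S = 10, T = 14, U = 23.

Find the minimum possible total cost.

Minimum total cost: 263

For any fixed open set, each work cell goes to its cheapest open site; total = fixed + service.
{Elton, Joliet}: P→Joliet 5·8=40, Q→Elton 2·6=12, R→Elton 3·8=24, S→Joliet 2·10=20, T→Joliet 2·14=28, U→Joliet 5·23=115. Service 239; fixed 24; total 263.
{Elton, Galt, Joliet}: P→Joliet 5·8=40, Q→Elton 2·6=12, R→Elton 3·8=24, S→Joliet 2·10=20, T→Joliet 2·14=28, U→Joliet 5·23=115. Service 239; fixed 41; total 280.
{Elton, Joliet, Wirral}: service 239 + fixed 55 = 294
{Elton, Galt, Tring, Joliet, Wirral}: service 239 + fixed 107 = 346
No other subset beats 263.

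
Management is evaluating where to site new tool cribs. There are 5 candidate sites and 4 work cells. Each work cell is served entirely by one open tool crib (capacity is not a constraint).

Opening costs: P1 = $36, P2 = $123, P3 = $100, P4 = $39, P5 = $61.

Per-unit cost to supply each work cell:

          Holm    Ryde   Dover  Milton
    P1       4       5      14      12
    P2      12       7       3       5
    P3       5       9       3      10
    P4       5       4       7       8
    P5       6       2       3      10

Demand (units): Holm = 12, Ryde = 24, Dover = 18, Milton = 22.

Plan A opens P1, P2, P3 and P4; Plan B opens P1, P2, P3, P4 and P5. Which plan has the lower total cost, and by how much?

Plan A: {P1, P2, P3, P4}: Holm→P1 4·12=48, Ryde→P4 4·24=96, Dover→P2 3·18=54, Milton→P2 5·22=110. Service 308; fixed 298; total 606.
Plan B: {P1, P2, P3, P4, P5}: Holm→P1 4·12=48, Ryde→P5 2·24=48, Dover→P2 3·18=54, Milton→P2 5·22=110. Service 260; fixed 359; total 619.
Difference: |606 − 619| = 13.

Plan A is cheaper by 13.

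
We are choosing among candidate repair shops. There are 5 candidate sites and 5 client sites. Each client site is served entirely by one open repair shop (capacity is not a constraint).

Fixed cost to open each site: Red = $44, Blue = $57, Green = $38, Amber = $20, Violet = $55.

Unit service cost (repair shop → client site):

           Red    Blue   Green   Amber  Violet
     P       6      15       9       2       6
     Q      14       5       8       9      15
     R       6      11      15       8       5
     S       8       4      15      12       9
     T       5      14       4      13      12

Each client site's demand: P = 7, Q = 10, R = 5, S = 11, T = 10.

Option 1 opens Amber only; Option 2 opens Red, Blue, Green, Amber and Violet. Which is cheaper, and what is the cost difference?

Option 1: {Amber}: P→Amber 2·7=14, Q→Amber 9·10=90, R→Amber 8·5=40, S→Amber 12·11=132, T→Amber 13·10=130. Service 406; fixed 20; total 426.
Option 2: {Red, Blue, Green, Amber, Violet}: P→Amber 2·7=14, Q→Blue 5·10=50, R→Violet 5·5=25, S→Blue 4·11=44, T→Green 4·10=40. Service 173; fixed 214; total 387.
Difference: |426 − 387| = 39.

Option 2 is cheaper by 39.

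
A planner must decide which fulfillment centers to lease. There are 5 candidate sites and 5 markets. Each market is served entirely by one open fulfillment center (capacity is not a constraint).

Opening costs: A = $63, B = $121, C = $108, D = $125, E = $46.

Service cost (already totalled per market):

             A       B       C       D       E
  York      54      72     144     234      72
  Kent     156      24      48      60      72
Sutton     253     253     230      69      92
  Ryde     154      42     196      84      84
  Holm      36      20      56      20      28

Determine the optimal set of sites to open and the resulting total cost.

For any fixed open set, each market goes to its cheapest open site; total = fixed + service.
{E}: York→E 72, Kent→E 72, Sutton→E 92, Ryde→E 84, Holm→E 28. Service 348; fixed 46; total 394.
{B, E}: York→B 72, Kent→B 24, Sutton→E 92, Ryde→B 42, Holm→B 20. Service 250; fixed 167; total 417.
{A, E}: service 330 + fixed 109 = 439
{A, B, C, D, E}: York→A 54, Kent→B 24, Sutton→D 69, Ryde→B 42, Holm→B 20. Service 209; fixed 463; total 672.
No other subset beats 394.

Open E only; minimum total cost 394.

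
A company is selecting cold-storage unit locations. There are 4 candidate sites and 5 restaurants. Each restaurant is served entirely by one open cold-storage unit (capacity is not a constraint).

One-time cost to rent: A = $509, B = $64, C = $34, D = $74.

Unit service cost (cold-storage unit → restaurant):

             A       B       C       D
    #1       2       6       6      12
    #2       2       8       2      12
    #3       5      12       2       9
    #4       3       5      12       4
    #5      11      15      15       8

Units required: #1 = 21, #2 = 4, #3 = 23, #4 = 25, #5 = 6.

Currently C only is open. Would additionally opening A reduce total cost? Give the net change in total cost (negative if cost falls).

Current service cost with {C}: 570.
Adding A: each restaurant re-picks its cheapest; new service cost 237, saving 333.
Extra fixed cost: 509. Net change = 509 − 333 = 176.
(Totals: 604 → 780.)

No — net change +176 (cost rises by 176).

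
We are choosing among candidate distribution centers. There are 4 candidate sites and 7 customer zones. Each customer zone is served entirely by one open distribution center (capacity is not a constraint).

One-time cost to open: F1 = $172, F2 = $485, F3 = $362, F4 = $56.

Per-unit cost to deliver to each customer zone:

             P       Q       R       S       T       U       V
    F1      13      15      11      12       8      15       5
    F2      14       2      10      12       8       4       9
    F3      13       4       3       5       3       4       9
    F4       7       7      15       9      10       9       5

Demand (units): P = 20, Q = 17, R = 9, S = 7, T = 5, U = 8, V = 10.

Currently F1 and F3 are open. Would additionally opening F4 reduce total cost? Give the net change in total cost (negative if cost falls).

Yes — net change −64 (cost falls by 64).

Current service cost with {F1, F3}: 487.
Adding F4: each customer zone re-picks its cheapest; new service cost 367, saving 120.
Extra fixed cost: 56. Net change = 56 − 120 = -64.
(Totals: 1021 → 957.)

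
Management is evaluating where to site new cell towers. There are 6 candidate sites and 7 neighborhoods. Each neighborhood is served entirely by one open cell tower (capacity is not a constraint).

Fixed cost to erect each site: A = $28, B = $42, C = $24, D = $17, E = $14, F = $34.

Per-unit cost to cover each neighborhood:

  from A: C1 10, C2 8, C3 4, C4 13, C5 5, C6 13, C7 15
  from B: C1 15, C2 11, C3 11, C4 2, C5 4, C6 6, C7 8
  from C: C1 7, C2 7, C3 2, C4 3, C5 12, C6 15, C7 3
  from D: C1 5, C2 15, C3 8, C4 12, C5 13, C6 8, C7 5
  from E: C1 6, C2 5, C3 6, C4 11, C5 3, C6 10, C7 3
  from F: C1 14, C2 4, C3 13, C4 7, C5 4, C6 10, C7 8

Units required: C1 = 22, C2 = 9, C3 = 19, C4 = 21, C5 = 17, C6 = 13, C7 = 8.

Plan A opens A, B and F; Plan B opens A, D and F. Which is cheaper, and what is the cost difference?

Plan B is cheaper by 28.

Plan A: {A, B, F}: C1→A 10·22=220, C2→F 4·9=36, C3→A 4·19=76, C4→B 2·21=42, C5→B 4·17=68, C6→B 6·13=78, C7→B 8·8=64. Service 584; fixed 104; total 688.
Plan B: {A, D, F}: C1→D 5·22=110, C2→F 4·9=36, C3→A 4·19=76, C4→F 7·21=147, C5→F 4·17=68, C6→D 8·13=104, C7→D 5·8=40. Service 581; fixed 79; total 660.
Difference: |688 − 660| = 28.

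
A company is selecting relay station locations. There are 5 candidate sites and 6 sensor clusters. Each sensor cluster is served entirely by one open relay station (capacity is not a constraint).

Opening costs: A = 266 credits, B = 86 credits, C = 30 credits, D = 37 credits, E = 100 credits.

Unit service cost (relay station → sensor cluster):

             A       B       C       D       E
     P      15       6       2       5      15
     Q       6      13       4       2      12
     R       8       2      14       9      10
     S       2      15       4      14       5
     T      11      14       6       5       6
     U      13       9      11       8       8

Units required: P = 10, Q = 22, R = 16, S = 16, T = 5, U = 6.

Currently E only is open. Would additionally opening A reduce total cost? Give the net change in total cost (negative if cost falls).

Current service cost with {E}: 732.
Adding A: each sensor cluster re-picks its cheapest; new service cost 520, saving 212.
Extra fixed cost: 266. Net change = 266 − 212 = 54.
(Totals: 832 → 886.)

No — net change +54 (cost rises by 54).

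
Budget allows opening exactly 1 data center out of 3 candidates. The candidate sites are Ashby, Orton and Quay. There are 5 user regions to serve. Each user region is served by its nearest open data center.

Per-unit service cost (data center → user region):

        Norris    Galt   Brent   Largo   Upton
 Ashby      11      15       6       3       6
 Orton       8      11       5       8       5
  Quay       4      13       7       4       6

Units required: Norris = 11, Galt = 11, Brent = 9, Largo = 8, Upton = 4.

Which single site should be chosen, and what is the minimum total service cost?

Choose Quay only; total service cost 306.

With exactly 1 open, each user region uses its cheapest among the chosen.
{Quay}: Norris→Quay 4·11=44, Galt→Quay 13·11=143, Brent→Quay 7·9=63, Largo→Quay 4·8=32, Upton→Quay 6·4=24. Service cost 306.
{Orton}: service cost 338
{Ashby}: service cost 388
Among all 3 size-1 choices, {Quay} is lowest.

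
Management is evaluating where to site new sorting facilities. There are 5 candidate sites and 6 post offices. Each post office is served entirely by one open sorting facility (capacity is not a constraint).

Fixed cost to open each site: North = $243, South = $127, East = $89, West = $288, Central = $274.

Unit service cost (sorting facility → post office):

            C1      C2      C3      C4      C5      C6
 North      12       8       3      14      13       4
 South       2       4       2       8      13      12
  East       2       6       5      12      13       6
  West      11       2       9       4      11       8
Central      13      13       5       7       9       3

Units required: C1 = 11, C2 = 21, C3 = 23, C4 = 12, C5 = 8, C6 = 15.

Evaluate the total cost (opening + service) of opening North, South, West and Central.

Total cost: 1207

Each post office is assigned to its cheapest site among the open ones.
{North, South, West, Central}: C1→South 2·11=22, C2→West 2·21=42, C3→South 2·23=46, C4→West 4·12=48, C5→Central 9·8=72, C6→Central 3·15=45. Service 275; fixed 932; total 1207.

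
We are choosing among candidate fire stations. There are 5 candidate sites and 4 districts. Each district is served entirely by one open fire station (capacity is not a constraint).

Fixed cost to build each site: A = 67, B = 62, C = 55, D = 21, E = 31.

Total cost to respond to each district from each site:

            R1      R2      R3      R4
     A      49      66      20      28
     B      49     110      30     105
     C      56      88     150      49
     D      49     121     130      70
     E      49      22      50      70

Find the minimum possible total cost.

For any fixed open set, each district goes to its cheapest open site; total = fixed + service.
{A, E}: R1→A 49, R2→E 22, R3→A 20, R4→A 28. Service 119; fixed 98; total 217.
{E}: service 191 + fixed 31 = 222
{A}: service 163 + fixed 67 = 230
{A, B, C, D, E}: service 119 + fixed 236 = 355
No other subset beats 217.

Minimum total cost: 217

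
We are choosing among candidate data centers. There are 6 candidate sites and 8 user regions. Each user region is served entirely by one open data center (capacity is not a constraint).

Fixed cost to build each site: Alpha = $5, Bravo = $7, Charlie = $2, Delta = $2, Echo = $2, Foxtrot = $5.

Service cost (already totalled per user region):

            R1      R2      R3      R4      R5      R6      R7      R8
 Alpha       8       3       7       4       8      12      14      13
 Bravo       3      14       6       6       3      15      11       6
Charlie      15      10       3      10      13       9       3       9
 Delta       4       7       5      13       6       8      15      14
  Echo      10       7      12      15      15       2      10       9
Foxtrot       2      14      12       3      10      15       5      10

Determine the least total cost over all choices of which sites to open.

Minimum total cost: 43

For any fixed open set, each user region goes to its cheapest open site; total = fixed + service.
{Alpha, Bravo, Charlie, Echo}: R1→Bravo 3, R2→Alpha 3, R3→Charlie 3, R4→Alpha 4, R5→Bravo 3, R6→Echo 2, R7→Charlie 3, R8→Bravo 6. Service 27; fixed 16; total 43.
{Bravo, Charlie, Echo}: service 33 + fixed 11 = 44
{Alpha, Bravo, Charlie, Delta, Echo}: R1→Bravo 3, R2→Alpha 3, R3→Charlie 3, R4→Alpha 4, R5→Bravo 3, R6→Echo 2, R7→Charlie 3, R8→Bravo 6. Service 27; fixed 18; total 45.
{Alpha, Bravo, Charlie, Delta, Echo, Foxtrot}: R1→Foxtrot 2, R2→Alpha 3, R3→Charlie 3, R4→Foxtrot 3, R5→Bravo 3, R6→Echo 2, R7→Charlie 3, R8→Bravo 6. Service 25; fixed 23; total 48.
No other subset beats 43.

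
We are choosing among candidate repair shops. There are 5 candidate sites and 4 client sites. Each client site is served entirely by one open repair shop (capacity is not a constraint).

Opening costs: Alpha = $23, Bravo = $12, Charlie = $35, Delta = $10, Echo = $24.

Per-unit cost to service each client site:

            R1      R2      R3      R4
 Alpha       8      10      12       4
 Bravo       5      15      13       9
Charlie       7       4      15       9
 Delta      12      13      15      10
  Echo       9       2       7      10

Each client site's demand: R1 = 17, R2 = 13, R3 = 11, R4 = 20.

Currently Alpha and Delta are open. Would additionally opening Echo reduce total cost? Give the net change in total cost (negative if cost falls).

Current service cost with {Alpha, Delta}: 478.
Adding Echo: each client site re-picks its cheapest; new service cost 319, saving 159.
Extra fixed cost: 24. Net change = 24 − 159 = -135.
(Totals: 511 → 376.)

Yes — net change −135 (cost falls by 135).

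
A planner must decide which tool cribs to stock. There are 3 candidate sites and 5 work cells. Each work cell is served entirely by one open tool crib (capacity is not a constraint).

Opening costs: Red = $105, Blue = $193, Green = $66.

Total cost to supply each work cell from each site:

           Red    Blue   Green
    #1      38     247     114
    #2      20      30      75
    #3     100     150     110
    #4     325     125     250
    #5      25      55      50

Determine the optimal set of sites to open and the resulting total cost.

For any fixed open set, each work cell goes to its cheapest open site; total = fixed + service.
{Red, Green}: #1→Red 38, #2→Red 20, #3→Red 100, #4→Green 250, #5→Red 25. Service 433; fixed 171; total 604.
{Red, Blue}: service 308 + fixed 298 = 606
{Red}: #1→Red 38, #2→Red 20, #3→Red 100, #4→Red 325, #5→Red 25. Service 508; fixed 105; total 613.
{Red, Blue, Green}: service 308 + fixed 364 = 672
No other subset beats 604.

Open Red and Green; minimum total cost 604.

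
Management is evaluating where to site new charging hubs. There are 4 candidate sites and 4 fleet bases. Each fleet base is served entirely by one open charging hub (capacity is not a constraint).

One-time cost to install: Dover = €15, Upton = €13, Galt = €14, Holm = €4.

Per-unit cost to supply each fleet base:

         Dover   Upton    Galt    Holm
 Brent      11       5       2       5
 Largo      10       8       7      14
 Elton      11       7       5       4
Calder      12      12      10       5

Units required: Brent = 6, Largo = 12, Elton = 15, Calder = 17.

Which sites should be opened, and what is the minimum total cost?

For any fixed open set, each fleet base goes to its cheapest open site; total = fixed + service.
{Galt, Holm}: Brent→Galt 2·6=12, Largo→Galt 7·12=84, Elton→Holm 4·15=60, Calder→Holm 5·17=85. Service 241; fixed 18; total 259.
{Upton, Galt, Holm}: Brent→Galt 2·6=12, Largo→Galt 7·12=84, Elton→Holm 4·15=60, Calder→Holm 5·17=85. Service 241; fixed 31; total 272.
{Dover, Galt, Holm}: service 241 + fixed 33 = 274
{Dover, Upton, Galt, Holm}: Brent→Galt 2·6=12, Largo→Galt 7·12=84, Elton→Holm 4·15=60, Calder→Holm 5·17=85. Service 241; fixed 46; total 287.
(All 15 nonempty subsets were checked; Galt and Holm is lowest.)

Open Galt and Holm; minimum total cost 259.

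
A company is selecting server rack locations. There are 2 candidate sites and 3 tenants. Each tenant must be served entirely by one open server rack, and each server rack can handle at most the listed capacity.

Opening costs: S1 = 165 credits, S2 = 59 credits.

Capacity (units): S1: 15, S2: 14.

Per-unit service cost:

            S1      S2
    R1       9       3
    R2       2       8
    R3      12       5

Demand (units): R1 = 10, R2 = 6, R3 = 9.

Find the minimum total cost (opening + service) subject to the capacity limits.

Open {S1, S2}: R1→S2 3·10=30, R2→S1 2·6=12, R3→S1 12·9=108.
Loads: S1 carries 15/15, S2 carries 10/14. Service 150; fixed 224; total 374.

Minimum total cost: 374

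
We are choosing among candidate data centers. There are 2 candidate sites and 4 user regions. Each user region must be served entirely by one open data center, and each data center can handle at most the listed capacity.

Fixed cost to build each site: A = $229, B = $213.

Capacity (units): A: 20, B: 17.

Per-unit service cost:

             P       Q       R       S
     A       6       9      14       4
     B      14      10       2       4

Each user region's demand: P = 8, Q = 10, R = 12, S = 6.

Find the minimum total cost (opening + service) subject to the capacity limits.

Minimum total cost: 782

Open {A, B}: P→A 6·8=48, Q→B 10·10=100, R→A 14·12=168, S→B 4·6=24.
Loads: A carries 20/20, B carries 16/17. Service 340; fixed 442; total 782.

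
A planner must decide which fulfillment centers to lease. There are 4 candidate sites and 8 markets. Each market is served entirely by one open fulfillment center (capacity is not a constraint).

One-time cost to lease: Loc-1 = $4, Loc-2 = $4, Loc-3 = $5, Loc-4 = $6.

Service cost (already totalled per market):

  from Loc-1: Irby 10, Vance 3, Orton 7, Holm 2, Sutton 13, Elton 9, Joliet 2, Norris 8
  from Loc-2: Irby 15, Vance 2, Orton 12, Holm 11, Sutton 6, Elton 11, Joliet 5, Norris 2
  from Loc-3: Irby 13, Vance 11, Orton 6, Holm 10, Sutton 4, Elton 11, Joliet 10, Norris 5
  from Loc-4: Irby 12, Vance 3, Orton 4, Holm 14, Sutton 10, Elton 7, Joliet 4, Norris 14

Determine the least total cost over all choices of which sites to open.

For any fixed open set, each market goes to its cheapest open site; total = fixed + service.
{Loc-1, Loc-2}: Irby→Loc-1 10, Vance→Loc-2 2, Orton→Loc-1 7, Holm→Loc-1 2, Sutton→Loc-2 6, Elton→Loc-1 9, Joliet→Loc-1 2, Norris→Loc-2 2. Service 40; fixed 8; total 48.
{Loc-1, Loc-2, Loc-4}: Irby→Loc-1 10, Vance→Loc-2 2, Orton→Loc-4 4, Holm→Loc-1 2, Sutton→Loc-2 6, Elton→Loc-4 7, Joliet→Loc-1 2, Norris→Loc-2 2. Service 35; fixed 14; total 49.
{Loc-1, Loc-2, Loc-3}: service 37 + fixed 13 = 50
{Loc-1, Loc-2, Loc-3, Loc-4}: service 33 + fixed 19 = 52
(All 15 nonempty subsets were checked; Loc-1 and Loc-2 is lowest.)

Minimum total cost: 48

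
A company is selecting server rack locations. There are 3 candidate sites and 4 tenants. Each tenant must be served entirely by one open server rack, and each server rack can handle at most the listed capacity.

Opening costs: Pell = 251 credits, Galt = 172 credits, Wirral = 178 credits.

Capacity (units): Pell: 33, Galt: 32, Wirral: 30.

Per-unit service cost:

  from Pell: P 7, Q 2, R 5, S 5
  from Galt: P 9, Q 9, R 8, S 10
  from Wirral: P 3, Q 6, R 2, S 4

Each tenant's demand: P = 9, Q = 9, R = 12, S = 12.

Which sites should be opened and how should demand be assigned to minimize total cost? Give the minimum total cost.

Open {Pell, Wirral}: P→Wirral 3·9=27, Q→Pell 2·9=18, R→Wirral 2·12=24, S→Pell 5·12=60.
Loads: Pell carries 21/33, Wirral carries 21/30. Service 129; fixed 429; total 558.
Next best feasible plan costs 575.

Minimum total cost: 558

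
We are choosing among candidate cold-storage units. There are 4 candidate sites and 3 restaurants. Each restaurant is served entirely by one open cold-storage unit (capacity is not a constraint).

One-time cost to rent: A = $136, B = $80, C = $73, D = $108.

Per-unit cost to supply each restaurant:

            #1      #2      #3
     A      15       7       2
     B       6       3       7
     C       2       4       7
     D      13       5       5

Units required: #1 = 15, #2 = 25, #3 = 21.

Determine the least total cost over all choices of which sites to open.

For any fixed open set, each restaurant goes to its cheapest open site; total = fixed + service.
{C}: #1→C 2·15=30, #2→C 4·25=100, #3→C 7·21=147. Service 277; fixed 73; total 350.
{A, C}: #1→C 2·15=30, #2→C 4·25=100, #3→A 2·21=42. Service 172; fixed 209; total 381.
{B}: service 312 + fixed 80 = 392
{A, B, C, D}: service 147 + fixed 397 = 544
No other subset beats 350.

Minimum total cost: 350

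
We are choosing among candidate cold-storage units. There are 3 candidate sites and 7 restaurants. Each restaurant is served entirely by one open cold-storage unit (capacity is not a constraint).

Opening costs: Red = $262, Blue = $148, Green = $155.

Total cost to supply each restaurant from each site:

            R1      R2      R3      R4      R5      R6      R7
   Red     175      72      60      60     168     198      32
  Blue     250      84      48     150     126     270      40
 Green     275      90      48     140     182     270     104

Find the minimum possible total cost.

Minimum total cost: 1027

For any fixed open set, each restaurant goes to its cheapest open site; total = fixed + service.
{Red}: R1→Red 175, R2→Red 72, R3→Red 60, R4→Red 60, R5→Red 168, R6→Red 198, R7→Red 32. Service 765; fixed 262; total 1027.
{Blue}: R1→Blue 250, R2→Blue 84, R3→Blue 48, R4→Blue 150, R5→Blue 126, R6→Blue 270, R7→Blue 40. Service 968; fixed 148; total 1116.
{Red, Blue}: R1→Red 175, R2→Red 72, R3→Blue 48, R4→Red 60, R5→Blue 126, R6→Red 198, R7→Red 32. Service 711; fixed 410; total 1121.
{Red, Blue, Green}: service 711 + fixed 565 = 1276
No other subset beats 1027.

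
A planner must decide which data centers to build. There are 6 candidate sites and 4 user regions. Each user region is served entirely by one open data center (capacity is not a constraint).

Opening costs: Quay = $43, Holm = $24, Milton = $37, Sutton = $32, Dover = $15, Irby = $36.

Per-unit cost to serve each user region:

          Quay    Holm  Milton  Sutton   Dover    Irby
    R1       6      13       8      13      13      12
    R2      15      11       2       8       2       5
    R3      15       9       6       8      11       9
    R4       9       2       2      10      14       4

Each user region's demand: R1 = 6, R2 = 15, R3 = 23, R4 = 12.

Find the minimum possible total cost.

For any fixed open set, each user region goes to its cheapest open site; total = fixed + service.
{Milton}: R1→Milton 8·6=48, R2→Milton 2·15=30, R3→Milton 6·23=138, R4→Milton 2·12=24. Service 240; fixed 37; total 277.
{Milton, Dover}: service 240 + fixed 52 = 292
{Holm, Milton}: service 240 + fixed 61 = 301
{Quay, Holm, Milton, Sutton, Dover, Irby}: service 228 + fixed 187 = 415
No other subset beats 277.

Minimum total cost: 277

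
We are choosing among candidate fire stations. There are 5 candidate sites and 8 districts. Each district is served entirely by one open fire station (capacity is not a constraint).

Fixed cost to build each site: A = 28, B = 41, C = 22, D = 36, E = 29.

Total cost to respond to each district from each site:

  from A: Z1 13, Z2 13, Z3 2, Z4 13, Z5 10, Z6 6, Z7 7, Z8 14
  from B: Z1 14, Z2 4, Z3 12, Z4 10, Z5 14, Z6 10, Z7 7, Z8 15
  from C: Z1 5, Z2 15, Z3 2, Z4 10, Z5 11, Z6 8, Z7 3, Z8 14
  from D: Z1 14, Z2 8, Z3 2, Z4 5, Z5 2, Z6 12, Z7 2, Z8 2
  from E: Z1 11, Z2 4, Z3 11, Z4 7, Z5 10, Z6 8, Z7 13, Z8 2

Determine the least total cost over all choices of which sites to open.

Minimum total cost: 83

For any fixed open set, each district goes to its cheapest open site; total = fixed + service.
{D}: Z1→D 14, Z2→D 8, Z3→D 2, Z4→D 5, Z5→D 2, Z6→D 12, Z7→D 2, Z8→D 2. Service 47; fixed 36; total 83.
{C}: service 68 + fixed 22 = 90
{C, D}: Z1→C 5, Z2→D 8, Z3→C 2, Z4→D 5, Z5→D 2, Z6→C 8, Z7→D 2, Z8→D 2. Service 34; fixed 58; total 92.
{A, B, C, D, E}: Z1→C 5, Z2→B 4, Z3→A 2, Z4→D 5, Z5→D 2, Z6→A 6, Z7→D 2, Z8→D 2. Service 28; fixed 156; total 184.
No other subset beats 83.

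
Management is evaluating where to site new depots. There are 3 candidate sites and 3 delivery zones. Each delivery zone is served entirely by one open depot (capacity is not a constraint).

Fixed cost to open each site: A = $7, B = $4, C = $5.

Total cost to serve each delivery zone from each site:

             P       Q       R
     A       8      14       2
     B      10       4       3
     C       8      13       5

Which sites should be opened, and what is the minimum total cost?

For any fixed open set, each delivery zone goes to its cheapest open site; total = fixed + service.
{B}: P→B 10, Q→B 4, R→B 3. Service 17; fixed 4; total 21.
{B, C}: service 15 + fixed 9 = 24
{A, B}: P→A 8, Q→B 4, R→A 2. Service 14; fixed 11; total 25.
{A, B, C}: P→A 8, Q→B 4, R→A 2. Service 14; fixed 16; total 30.
No other subset beats 21.

Open B only; minimum total cost 21.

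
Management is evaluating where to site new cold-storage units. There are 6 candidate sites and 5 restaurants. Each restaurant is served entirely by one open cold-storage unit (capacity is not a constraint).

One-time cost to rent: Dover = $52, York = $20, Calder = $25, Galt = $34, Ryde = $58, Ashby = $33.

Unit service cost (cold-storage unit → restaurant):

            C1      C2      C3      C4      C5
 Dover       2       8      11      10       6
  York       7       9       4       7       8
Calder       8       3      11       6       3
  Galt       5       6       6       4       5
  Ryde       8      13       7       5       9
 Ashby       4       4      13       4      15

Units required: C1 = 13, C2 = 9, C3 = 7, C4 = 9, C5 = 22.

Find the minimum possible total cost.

For any fixed open set, each restaurant goes to its cheapest open site; total = fixed + service.
{York, Calder, Ashby}: C1→Ashby 4·13=52, C2→Calder 3·9=27, C3→York 4·7=28, C4→Ashby 4·9=36, C5→Calder 3·22=66. Service 209; fixed 78; total 287.
{Calder, Galt}: service 236 + fixed 59 = 295
{Dover, York, Calder}: service 201 + fixed 97 = 298
{Dover, York, Calder, Galt, Ryde, Ashby}: service 183 + fixed 222 = 405
No other subset beats 287.

Minimum total cost: 287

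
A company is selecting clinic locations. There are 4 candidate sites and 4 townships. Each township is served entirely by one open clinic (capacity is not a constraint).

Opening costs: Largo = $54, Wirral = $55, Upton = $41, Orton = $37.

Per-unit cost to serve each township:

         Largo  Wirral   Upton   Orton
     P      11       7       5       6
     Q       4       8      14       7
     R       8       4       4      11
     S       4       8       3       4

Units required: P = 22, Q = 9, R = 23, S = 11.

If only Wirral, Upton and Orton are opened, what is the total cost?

Each township is assigned to its cheapest site among the open ones.
{Wirral, Upton, Orton}: P→Upton 5·22=110, Q→Orton 7·9=63, R→Wirral 4·23=92, S→Upton 3·11=33. Service 298; fixed 133; total 431.

Total cost: 431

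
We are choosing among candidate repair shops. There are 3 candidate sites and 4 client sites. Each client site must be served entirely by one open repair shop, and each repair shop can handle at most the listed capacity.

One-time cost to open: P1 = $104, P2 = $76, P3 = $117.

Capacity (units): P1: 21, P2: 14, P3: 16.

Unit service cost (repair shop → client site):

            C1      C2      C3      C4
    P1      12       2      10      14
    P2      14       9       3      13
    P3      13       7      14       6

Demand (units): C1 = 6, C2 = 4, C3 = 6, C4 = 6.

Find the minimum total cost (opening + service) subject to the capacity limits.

Minimum total cost: 353

Open {P2, P3}: C1→P3 13·6=78, C2→P3 7·4=28, C3→P2 3·6=18, C4→P3 6·6=36.
Loads: P2 carries 6/14, P3 carries 16/16. Service 160; fixed 193; total 353.
Next best feasible plan costs 356.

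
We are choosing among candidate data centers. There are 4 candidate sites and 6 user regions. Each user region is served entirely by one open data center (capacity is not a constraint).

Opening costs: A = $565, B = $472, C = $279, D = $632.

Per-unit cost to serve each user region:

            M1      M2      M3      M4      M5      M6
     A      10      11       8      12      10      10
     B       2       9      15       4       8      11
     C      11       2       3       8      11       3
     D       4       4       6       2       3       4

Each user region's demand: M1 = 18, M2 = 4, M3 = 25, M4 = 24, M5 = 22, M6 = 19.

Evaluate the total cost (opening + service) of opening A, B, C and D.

Total cost: 2238

Each user region is assigned to its cheapest site among the open ones.
{A, B, C, D}: M1→B 2·18=36, M2→C 2·4=8, M3→C 3·25=75, M4→D 2·24=48, M5→D 3·22=66, M6→C 3·19=57. Service 290; fixed 1948; total 2238.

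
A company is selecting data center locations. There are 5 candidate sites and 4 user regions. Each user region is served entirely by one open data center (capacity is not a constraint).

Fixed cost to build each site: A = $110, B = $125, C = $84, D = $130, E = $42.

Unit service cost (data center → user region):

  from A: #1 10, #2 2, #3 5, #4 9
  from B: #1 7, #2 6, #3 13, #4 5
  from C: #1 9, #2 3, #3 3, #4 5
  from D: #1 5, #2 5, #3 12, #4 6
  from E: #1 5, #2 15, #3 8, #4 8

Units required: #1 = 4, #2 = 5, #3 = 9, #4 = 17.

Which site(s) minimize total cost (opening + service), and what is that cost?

Open C only; minimum total cost 247.

For any fixed open set, each user region goes to its cheapest open site; total = fixed + service.
{C}: #1→C 9·4=36, #2→C 3·5=15, #3→C 3·9=27, #4→C 5·17=85. Service 163; fixed 84; total 247.
{C, E}: service 147 + fixed 126 = 273
{E}: service 303 + fixed 42 = 345
{A, B, C, D, E}: service 142 + fixed 491 = 633
No other subset beats 247.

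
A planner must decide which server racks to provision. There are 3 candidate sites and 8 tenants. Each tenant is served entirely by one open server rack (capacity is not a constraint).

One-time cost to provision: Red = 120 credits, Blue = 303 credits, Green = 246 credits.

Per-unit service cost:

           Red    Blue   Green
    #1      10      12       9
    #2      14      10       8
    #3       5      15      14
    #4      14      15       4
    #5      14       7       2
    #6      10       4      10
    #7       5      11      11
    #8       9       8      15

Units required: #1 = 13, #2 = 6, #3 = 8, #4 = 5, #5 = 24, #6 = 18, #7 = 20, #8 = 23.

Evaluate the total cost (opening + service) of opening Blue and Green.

Total cost: 1370

Each tenant is assigned to its cheapest site among the open ones.
{Blue, Green}: #1→Green 9·13=117, #2→Green 8·6=48, #3→Green 14·8=112, #4→Green 4·5=20, #5→Green 2·24=48, #6→Blue 4·18=72, #7→Blue 11·20=220, #8→Blue 8·23=184. Service 821; fixed 549; total 1370.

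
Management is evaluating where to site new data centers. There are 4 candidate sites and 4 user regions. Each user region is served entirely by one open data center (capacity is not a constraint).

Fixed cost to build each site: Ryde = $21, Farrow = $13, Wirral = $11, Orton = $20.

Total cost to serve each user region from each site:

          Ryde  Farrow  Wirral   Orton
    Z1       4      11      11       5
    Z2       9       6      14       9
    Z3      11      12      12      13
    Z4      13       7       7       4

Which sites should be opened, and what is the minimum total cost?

For any fixed open set, each user region goes to its cheapest open site; total = fixed + service.
{Farrow}: Z1→Farrow 11, Z2→Farrow 6, Z3→Farrow 12, Z4→Farrow 7. Service 36; fixed 13; total 49.
{Orton}: service 31 + fixed 20 = 51
{Wirral}: service 44 + fixed 11 = 55
{Ryde, Farrow, Wirral, Orton}: Z1→Ryde 4, Z2→Farrow 6, Z3→Ryde 11, Z4→Orton 4. Service 25; fixed 65; total 90.
No other subset beats 49.

Open Farrow only; minimum total cost 49.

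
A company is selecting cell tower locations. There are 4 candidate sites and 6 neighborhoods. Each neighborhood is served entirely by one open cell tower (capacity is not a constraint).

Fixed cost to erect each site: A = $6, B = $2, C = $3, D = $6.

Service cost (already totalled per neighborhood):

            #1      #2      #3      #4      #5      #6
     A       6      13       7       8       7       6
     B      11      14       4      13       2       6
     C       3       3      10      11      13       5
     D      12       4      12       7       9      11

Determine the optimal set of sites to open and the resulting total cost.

For any fixed open set, each neighborhood goes to its cheapest open site; total = fixed + service.
{B, C}: #1→C 3, #2→C 3, #3→B 4, #4→C 11, #5→B 2, #6→C 5. Service 28; fixed 5; total 33.
{B, C, D}: #1→C 3, #2→C 3, #3→B 4, #4→D 7, #5→B 2, #6→C 5. Service 24; fixed 11; total 35.
{A, B, C}: service 25 + fixed 11 = 36
{A, B, C, D}: service 24 + fixed 17 = 41
No other subset beats 33.

Open B and C; minimum total cost 33.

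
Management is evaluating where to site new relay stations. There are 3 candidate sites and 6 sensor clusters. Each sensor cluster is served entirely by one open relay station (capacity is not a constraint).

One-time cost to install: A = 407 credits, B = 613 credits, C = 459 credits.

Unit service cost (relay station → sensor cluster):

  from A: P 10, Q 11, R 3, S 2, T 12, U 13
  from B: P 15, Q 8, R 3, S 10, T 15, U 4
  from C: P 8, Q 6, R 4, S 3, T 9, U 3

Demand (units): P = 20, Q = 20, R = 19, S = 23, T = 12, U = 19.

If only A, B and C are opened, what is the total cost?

Each sensor cluster is assigned to its cheapest site among the open ones.
{A, B, C}: P→C 8·20=160, Q→C 6·20=120, R→A 3·19=57, S→A 2·23=46, T→C 9·12=108, U→C 3·19=57. Service 548; fixed 1479; total 2027.

Total cost: 2027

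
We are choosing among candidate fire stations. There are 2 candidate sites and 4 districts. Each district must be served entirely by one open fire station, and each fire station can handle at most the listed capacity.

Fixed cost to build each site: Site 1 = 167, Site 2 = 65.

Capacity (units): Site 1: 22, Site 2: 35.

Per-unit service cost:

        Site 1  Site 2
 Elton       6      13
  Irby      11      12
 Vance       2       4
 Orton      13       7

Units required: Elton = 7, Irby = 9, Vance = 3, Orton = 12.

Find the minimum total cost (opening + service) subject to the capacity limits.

Open {Site 2}: Elton→Site 2 13·7=91, Irby→Site 2 12·9=108, Vance→Site 2 4·3=12, Orton→Site 2 7·12=84.
Loads: Site 2 carries 31/35. Service 295; fixed 65; total 360.
Next best feasible plan costs 463.

Minimum total cost: 360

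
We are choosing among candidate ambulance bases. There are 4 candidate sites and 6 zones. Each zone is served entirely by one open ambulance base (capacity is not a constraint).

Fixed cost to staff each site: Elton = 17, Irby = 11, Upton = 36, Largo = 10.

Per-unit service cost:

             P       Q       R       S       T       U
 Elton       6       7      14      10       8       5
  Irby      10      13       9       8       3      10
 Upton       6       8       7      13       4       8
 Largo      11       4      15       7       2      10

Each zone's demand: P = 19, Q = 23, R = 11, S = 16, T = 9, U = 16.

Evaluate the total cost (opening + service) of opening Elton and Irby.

Total cost: 637

Each zone is assigned to its cheapest site among the open ones.
{Elton, Irby}: P→Elton 6·19=114, Q→Elton 7·23=161, R→Irby 9·11=99, S→Irby 8·16=128, T→Irby 3·9=27, U→Elton 5·16=80. Service 609; fixed 28; total 637.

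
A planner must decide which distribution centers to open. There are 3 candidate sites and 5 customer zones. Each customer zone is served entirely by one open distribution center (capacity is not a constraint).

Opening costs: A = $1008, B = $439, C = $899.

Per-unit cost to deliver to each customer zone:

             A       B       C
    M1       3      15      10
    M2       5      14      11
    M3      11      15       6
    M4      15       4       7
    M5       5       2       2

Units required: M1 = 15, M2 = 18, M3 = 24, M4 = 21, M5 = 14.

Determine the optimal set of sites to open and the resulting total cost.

Open B only; minimum total cost 1388.

For any fixed open set, each customer zone goes to its cheapest open site; total = fixed + service.
{B}: M1→B 15·15=225, M2→B 14·18=252, M3→B 15·24=360, M4→B 4·21=84, M5→B 2·14=28. Service 949; fixed 439; total 1388.
{C}: M1→C 10·15=150, M2→C 11·18=198, M3→C 6·24=144, M4→C 7·21=147, M5→C 2·14=28. Service 667; fixed 899; total 1566.
{A}: service 784 + fixed 1008 = 1792
{A, B, C}: service 391 + fixed 2346 = 2737
No other subset beats 1388.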